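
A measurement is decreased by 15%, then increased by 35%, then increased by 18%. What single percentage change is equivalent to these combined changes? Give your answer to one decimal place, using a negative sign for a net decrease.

35.4%

The combined multiplier is 0.85 × 1.35 × 1.18 = 1.35405.
That corresponds to an increase of 35.4%.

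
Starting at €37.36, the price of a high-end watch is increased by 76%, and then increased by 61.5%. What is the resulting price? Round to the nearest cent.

After the 76% increase: €37.36 × 1.76 = €65.7536.
61.5% increase: €65.7536 × 1.615 = €106.192064 ≈ €106.19.

€106.19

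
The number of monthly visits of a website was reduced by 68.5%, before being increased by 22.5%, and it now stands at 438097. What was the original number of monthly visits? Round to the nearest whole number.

1135334

The overall multiplier applied was 0.315 × 1.225 = 0.385875.
So the original number of monthly visits was 438097 ÷ 0.385875 ≈ 1135334.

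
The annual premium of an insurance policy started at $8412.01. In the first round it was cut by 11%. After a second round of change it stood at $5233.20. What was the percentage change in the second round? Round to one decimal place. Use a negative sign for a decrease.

-30.1%

After the first round: $8412.01 × 0.89 = $7486.6889.
Second-round multiplier: $5233.20 ÷ $7486.6889 ≈ 0.699.
That is a change of -30.1%.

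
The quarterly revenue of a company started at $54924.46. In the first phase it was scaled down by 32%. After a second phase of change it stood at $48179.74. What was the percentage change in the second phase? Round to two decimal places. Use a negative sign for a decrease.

29.00%

After the first phase: $54924.46 × 0.68 = $37348.6328.
Second-phase multiplier: $48179.74 ÷ $37348.6328 ≈ 1.29.
That is a change of 29.00%.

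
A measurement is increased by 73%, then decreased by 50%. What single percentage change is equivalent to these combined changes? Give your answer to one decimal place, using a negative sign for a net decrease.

-13.5%

The combined multiplier is 1.73 × 0.5 = 0.865.
That corresponds to a decrease of 13.5%.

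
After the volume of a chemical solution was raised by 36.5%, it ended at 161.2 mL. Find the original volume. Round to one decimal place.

118.1 mL

The overall multiplier applied was 1.365.
So the original volume was 161.2 ÷ 1.365 ≈ 118.1 mL.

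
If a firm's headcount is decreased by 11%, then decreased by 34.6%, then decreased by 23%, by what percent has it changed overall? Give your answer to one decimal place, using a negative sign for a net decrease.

The combined multiplier is 0.89 × 0.654 × 0.77 = 0.4481862.
That corresponds to a decrease of 55.2%.

-55.2%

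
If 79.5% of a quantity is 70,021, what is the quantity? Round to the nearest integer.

88,077

70,021 ÷ 0.795 ≈ 88,077.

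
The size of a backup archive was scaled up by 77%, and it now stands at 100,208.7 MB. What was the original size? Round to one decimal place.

The overall multiplier applied was 1.77.
So the original size was 100,208.7 ÷ 1.77 ≈ 56,615.1 MB.

56,615.1 MB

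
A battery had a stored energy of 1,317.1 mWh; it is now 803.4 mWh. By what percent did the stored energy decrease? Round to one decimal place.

Change: 803.4 − 1,317.1 = -513.7.
Relative to the original: -513.7 ÷ 1,317.1 ≈ -39.0%.
So the stored energy decreased by 39.0%.

39.0%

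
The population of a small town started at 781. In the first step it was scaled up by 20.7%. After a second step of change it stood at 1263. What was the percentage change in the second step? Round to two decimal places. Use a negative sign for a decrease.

After the first step: 781 × 1.207 = 942.667.
Second-step multiplier: 1263 ÷ 942.667 ≈ 1.339816.
That is a change of 33.98%.

33.98%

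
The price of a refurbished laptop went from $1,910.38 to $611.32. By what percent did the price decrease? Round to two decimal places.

68.00%

Change: $611.32 − $1,910.38 = -$1,299.06.
Relative to the original: -$1,299.06 ÷ $1,910.38 ≈ -68.00%.
So the price decreased by 68.00%.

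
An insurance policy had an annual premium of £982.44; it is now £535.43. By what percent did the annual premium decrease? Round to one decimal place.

Change: £535.43 − £982.44 = -£447.01.
Relative to the original: -£447.01 ÷ £982.44 ≈ -45.5%.
So the annual premium decreased by 45.5%.

45.5%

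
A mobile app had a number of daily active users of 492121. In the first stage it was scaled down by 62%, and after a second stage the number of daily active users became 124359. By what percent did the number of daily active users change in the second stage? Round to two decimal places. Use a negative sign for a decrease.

After the first stage: 492121 × 0.38 = 187005.98.
Second-stage multiplier: 124359 ÷ 187005.98 ≈ 0.665.
That is a change of -33.50%.

-33.50%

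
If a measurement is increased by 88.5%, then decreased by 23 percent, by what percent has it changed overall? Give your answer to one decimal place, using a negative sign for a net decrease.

The combined multiplier is 1.885 × 0.77 = 1.45145.
That corresponds to an increase of 45.1%.

45.1%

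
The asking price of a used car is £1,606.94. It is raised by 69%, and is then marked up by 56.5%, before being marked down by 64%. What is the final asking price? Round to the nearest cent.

Each change multiplies by a factor: 1.69 × 1.565 × 0.36 = 0.952146.
£1,606.94 × 0.952146 = £1530.04149324 ≈ £1,530.04.

£1,530.04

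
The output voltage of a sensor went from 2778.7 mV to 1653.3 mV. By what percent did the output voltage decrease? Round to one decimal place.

Change: 1653.3 − 2778.7 = -1125.4.
Relative to the original: -1125.4 ÷ 2778.7 ≈ -40.5%.
So the output voltage decreased by 40.5%.

40.5%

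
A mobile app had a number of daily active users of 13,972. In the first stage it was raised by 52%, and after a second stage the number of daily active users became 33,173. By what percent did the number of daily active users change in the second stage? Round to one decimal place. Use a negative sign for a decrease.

56.2%

After the first stage: 13,972 × 1.52 = 21237.44.
Second-stage multiplier: 33,173 ÷ 21237.44 ≈ 1.56201.
That is a change of 56.2%.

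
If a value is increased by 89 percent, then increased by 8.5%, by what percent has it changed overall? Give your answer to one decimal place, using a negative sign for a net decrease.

The combined multiplier is 1.89 × 1.085 = 2.05065.
That corresponds to an increase of 105.1%.

105.1%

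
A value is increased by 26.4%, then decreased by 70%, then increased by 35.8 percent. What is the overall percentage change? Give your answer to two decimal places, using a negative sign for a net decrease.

The combined multiplier is 1.264 × 0.3 × 1.358 = 0.5149536.
That corresponds to a decrease of 48.50%.

-48.50%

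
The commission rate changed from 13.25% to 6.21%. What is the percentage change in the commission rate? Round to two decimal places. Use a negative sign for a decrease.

-53.13%

The change is 6.21 − 13.25 = -7.04 percentage points.
Relative to the original 13.25%, that is -7.04 ÷ 13.25 ≈ -53.13%.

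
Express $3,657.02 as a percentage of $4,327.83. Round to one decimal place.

$3,657.02 ÷ $4,327.83 ≈ 84.5%.

84.5%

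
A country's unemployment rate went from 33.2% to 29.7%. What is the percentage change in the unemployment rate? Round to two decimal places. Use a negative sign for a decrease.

-10.54%

The change is 29.7 − 33.2 = -3.5 percentage points.
Relative to the original 33.2%, that is -3.5 ÷ 33.2 ≈ -10.54%.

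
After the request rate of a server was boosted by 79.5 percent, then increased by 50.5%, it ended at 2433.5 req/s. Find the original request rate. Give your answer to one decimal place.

Undoing the 50.5% increase: 2433.5 ÷ 1.505 ≈ 1616.943522.
Undoing the 79.5% increase: 1616.943522 ÷ 1.795 ≈ 900.8 req/s.

900.8 req/s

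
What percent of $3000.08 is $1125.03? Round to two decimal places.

$1125.03 ÷ $3000.08 = 37.50%.

37.50%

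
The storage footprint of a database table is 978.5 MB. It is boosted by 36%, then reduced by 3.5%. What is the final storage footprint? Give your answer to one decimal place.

Each change multiplies by a factor: 1.36 × 0.965 = 1.3124.
978.5 × 1.3124 = 1284.1834 ≈ 1284.2.

1284.2 MB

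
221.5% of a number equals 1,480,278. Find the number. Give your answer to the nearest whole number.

1,480,278 ÷ 2.215 ≈ 668,297.

668,297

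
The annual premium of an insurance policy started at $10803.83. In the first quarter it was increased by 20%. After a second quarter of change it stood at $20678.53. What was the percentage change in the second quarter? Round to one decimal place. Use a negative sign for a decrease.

After the first quarter: $10803.83 × 1.2 = $12964.596.
Second-quarter multiplier: $20678.53 ÷ $12964.596 ≈ 1.595.
That is a change of 59.5%.

59.5%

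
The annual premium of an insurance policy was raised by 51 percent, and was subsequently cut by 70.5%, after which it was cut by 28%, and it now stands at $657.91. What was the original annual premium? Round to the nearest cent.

The overall multiplier applied was 1.51 × 0.295 × 0.72 = 0.320724.
So the original annual premium was $657.91 ÷ 0.320724 ≈ $2051.33.

$2051.33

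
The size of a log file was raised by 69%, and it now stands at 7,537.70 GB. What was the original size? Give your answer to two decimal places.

The overall multiplier applied was 1.69.
So the original size was 7,537.70 ÷ 1.69 ≈ 4,460.18 GB.

4,460.18 GB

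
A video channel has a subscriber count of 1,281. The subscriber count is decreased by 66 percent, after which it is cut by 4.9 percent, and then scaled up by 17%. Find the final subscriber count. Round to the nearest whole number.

Apply the 66% decrease: 1,281 × 0.34 = 435.54.
After the 4.9% decrease: 435.54 × 0.951 = 414.19854.
17% increase: 414.19854 × 1.17 = 484.6122918 ≈ 485.

485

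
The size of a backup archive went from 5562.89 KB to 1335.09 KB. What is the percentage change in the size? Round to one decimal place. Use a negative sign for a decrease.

-76.0%

Change: 1335.09 − 5562.89 = -4227.80.
Relative to the original: -4227.80 ÷ 5562.89 ≈ -76.0%.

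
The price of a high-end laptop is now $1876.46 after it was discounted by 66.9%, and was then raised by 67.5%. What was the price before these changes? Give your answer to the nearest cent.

The overall multiplier applied was 0.331 × 1.675 = 0.554425.
So the original price was $1876.46 ÷ 0.554425 ≈ $3384.52.

$3384.52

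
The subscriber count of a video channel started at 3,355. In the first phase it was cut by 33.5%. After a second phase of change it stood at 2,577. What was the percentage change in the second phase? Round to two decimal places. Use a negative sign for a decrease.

15.50%

After the first phase: 3,355 × 0.665 = 2231.075.
Second-phase multiplier: 2,577 ÷ 2231.075 ≈ 1.155049.
That is a change of 15.50%.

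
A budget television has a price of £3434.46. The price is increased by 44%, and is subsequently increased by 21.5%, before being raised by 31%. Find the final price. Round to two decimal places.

After the 44% increase: £3434.46 × 1.44 = £4945.6224.
Apply the 21.5% increase: £4945.6224 × 1.215 = £6008.931216.
31% increase: £6008.931216 × 1.31 = £7871.69989296 ≈ £7871.70.

£7871.70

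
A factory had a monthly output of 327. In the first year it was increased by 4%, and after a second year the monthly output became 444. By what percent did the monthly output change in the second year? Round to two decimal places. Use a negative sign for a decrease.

30.56%

After the first year: 327 × 1.04 = 340.08.
Second-year multiplier: 444 ÷ 340.08 ≈ 1.305575.
That is a change of 30.56%.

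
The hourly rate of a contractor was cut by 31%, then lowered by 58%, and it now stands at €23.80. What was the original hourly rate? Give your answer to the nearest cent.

The overall multiplier applied was 0.69 × 0.42 = 0.2898.
So the original hourly rate was €23.80 ÷ 0.2898 ≈ €82.13.

€82.13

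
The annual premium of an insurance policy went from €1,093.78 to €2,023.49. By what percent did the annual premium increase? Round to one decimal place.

85.0%

Change: €2,023.49 − €1,093.78 = €929.71.
Relative to the original: €929.71 ÷ €1,093.78 ≈ 85.0%.
So the annual premium increased by 85.0%.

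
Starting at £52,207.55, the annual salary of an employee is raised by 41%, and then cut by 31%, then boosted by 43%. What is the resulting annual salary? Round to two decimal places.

After the 41% increase: £52,207.55 × 1.41 = £73612.6455.
Apply the 31% decrease: £73612.6455 × 0.69 = £50792.725395.
Apply the 43% increase: £50792.725395 × 1.43 = £72633.59731485 ≈ £72,633.60.

£72,633.60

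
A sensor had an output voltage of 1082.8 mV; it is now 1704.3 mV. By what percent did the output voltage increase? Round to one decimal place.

57.4%

Change: 1704.3 − 1082.8 = 621.5.
Relative to the original: 621.5 ÷ 1082.8 ≈ 57.4%.
So the output voltage increased by 57.4%.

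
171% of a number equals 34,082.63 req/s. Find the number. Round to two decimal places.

34,082.63 req/s ÷ 1.71 ≈ 19,931.36 req/s.

19,931.36 req/s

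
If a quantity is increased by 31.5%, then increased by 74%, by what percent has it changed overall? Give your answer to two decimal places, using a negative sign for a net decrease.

128.81%

The combined multiplier is 1.315 × 1.74 = 2.2881.
That corresponds to an increase of 128.81%.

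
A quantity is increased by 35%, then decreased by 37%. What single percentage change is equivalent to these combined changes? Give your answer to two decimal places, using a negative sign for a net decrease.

The combined multiplier is 1.35 × 0.63 = 0.8505.
That corresponds to a decrease of 14.95%.

-14.95%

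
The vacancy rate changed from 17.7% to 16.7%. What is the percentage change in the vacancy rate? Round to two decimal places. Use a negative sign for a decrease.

-5.65%

The change is 16.7 − 17.7 = -1.0 percentage points.
Relative to the original 17.7%, that is -1.0 ÷ 17.7 ≈ -5.65%.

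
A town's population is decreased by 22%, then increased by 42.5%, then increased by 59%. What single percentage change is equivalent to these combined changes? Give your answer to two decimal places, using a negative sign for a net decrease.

The combined multiplier is 0.78 × 1.425 × 1.59 = 1.767285.
That corresponds to an increase of 76.73%.

76.73%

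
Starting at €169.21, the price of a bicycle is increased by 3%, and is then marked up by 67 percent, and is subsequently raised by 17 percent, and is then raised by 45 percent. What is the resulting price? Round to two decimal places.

Each change multiplies by a factor: 1.03 × 1.67 × 1.17 × 1.45 = 2.91814965.
€169.21 × 2.91814965 = €493.7801022765 ≈ €493.78.

€493.78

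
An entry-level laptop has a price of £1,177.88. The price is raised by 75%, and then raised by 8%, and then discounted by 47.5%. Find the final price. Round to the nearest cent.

Each change multiplies by a factor: 1.75 × 1.08 × 0.525 = 0.99225.
£1,177.88 × 0.99225 = £1168.75143 ≈ £1,168.75.

£1,168.75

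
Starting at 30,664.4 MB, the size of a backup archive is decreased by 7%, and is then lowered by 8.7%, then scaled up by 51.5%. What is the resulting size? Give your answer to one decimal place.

Each change multiplies by a factor: 0.93 × 0.913 × 1.515 = 1.28637135.
30,664.4 × 1.28637135 = 39445.80562494 ≈ 39,445.8.

39,445.8 MB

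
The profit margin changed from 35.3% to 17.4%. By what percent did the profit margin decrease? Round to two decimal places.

50.71%

The change is 17.4 − 35.3 = -17.9 percentage points.
Relative to the original 35.3%, that is -17.9 ÷ 35.3 ≈ -50.71%.
So the profit margin fell by 50.71%.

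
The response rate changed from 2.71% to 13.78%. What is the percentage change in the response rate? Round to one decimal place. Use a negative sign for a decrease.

The change is 13.78 − 2.71 = 11.07 percentage points.
Relative to the original 2.71%, that is 11.07 ÷ 2.71 ≈ 408.5%.

408.5%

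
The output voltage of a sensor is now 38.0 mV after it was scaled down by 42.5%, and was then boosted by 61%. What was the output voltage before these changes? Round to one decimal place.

41.0 mV

The overall multiplier applied was 0.575 × 1.61 = 0.92575.
So the original output voltage was 38.0 ÷ 0.92575 ≈ 41.0 mV.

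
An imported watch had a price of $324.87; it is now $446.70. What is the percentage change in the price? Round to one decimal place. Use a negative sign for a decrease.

Change: $446.70 − $324.87 = $121.83.
Relative to the original: $121.83 ÷ $324.87 ≈ 37.5%.

37.5%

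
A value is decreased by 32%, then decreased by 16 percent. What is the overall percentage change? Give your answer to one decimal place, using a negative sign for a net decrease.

A 32% decrease multiplies by 0.68.
Then a 16% decrease: 0.68 × 0.84 = 0.5712.
Overall factor 0.5712, i.e. -42.9%.

-42.9%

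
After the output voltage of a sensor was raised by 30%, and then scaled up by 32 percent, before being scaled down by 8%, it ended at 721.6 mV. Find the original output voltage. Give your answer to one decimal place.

457.1 mV

The overall multiplier applied was 1.3 × 1.32 × 0.92 = 1.57872.
So the original output voltage was 721.6 ÷ 1.57872 ≈ 457.1 mV.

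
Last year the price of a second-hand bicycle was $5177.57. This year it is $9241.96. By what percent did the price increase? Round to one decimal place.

Change: $9241.96 − $5177.57 = $4064.39.
Relative to the original: $4064.39 ÷ $5177.57 ≈ 78.5%.
So the price increased by 78.5%.

78.5%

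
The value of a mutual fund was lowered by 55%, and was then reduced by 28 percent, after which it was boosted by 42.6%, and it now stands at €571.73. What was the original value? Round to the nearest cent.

€1,237.45

The overall multiplier applied was 0.45 × 0.72 × 1.426 = 0.462024.
So the original value was €571.73 ÷ 0.462024 ≈ €1,237.45.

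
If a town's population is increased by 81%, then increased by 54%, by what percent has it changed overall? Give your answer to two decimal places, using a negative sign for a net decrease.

178.74%

An 81% increase multiplies by 1.81.
Then a 54% increase: 1.81 × 1.54 = 2.7874.
Overall factor 2.7874, i.e. 178.74%.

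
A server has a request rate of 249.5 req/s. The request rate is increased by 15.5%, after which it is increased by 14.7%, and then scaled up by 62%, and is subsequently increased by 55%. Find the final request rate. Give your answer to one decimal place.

Each change multiplies by a factor: 1.155 × 1.147 × 1.62 × 1.55 = 3.326535135.
249.5 × 3.326535135 = 829.9705161825 ≈ 830.0.

830.0 req/s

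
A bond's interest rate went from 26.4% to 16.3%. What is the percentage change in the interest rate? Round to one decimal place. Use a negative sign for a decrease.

-38.3%

The change is 16.3 − 26.4 = -10.1 percentage points.
Relative to the original 26.4%, that is -10.1 ÷ 26.4 ≈ -38.3%.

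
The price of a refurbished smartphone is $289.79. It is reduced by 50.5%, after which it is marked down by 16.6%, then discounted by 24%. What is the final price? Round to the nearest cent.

$90.92

Each change multiplies by a factor: 0.495 × 0.834 × 0.76 = 0.3137508.
$289.79 × 0.3137508 = $90.921844332 ≈ $90.92.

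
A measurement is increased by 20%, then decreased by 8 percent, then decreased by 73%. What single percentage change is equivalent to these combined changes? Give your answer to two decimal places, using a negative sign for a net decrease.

-70.19%

A 20% increase multiplies by 1.2.
Then an 8% decrease: 1.2 × 0.92 = 1.104.
Then a 73% decrease: 1.104 × 0.27 = 0.29808.
Overall factor 0.29808, i.e. -70.19%.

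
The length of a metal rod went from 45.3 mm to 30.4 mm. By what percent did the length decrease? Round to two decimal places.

Change: 30.4 − 45.3 = -14.9.
Relative to the original: -14.9 ÷ 45.3 ≈ -32.89%.
So the length decreased by 32.89%.

32.89%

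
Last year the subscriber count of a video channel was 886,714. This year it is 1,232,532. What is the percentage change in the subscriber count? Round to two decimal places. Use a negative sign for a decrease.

Change: 1,232,532 − 886,714 = 345,818.
Relative to the original: 345,818 ÷ 886,714 ≈ 39.00%.

39.00%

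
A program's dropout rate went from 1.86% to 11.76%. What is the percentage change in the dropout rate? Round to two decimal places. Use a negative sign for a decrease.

532.26%

The change is 11.76 − 1.86 = 9.90 percentage points.
Relative to the original 1.86%, that is 9.90 ÷ 1.86 ≈ 532.26%.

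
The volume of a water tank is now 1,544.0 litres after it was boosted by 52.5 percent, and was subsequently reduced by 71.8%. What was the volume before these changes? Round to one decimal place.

Undoing the 71.8% decrease: 1,544.0 ÷ 0.282 ≈ 5475.177305.
Undoing the 52.5% increase: 5475.177305 ÷ 1.525 ≈ 3,590.3 litres.

3,590.3 litres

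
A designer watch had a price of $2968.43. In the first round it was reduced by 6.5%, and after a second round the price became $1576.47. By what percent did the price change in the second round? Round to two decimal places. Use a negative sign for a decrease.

-43.20%

After the first round: $2968.43 × 0.935 = $2775.48205.
Second-round multiplier: $1576.47 ÷ $2775.48205 ≈ 0.567999.
That is a change of -43.20%.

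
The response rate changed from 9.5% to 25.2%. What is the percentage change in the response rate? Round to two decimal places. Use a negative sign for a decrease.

165.26%

The change is 25.2 − 9.5 = 15.7 percentage points.
Relative to the original 9.5%, that is 15.7 ÷ 9.5 ≈ 165.26%.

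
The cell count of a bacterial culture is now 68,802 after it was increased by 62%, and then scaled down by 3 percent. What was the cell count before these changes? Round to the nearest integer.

43,784

Undoing the 3% decrease: 68,802 ÷ 0.97 ≈ 70929.896907.
Undoing the 62% increase: 70929.896907 ÷ 1.62 ≈ 43,784.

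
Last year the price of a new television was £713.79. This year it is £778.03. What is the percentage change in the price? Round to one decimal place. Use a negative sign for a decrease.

9.0%

Change: £778.03 − £713.79 = £64.24.
Relative to the original: £64.24 ÷ £713.79 ≈ 9.0%.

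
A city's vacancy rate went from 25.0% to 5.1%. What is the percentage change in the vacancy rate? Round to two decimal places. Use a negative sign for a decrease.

-79.60%

The change is 5.1 − 25.0 = -19.9 percentage points.
Relative to the original 25.0%, that is -19.9 ÷ 25.0 = -79.60%.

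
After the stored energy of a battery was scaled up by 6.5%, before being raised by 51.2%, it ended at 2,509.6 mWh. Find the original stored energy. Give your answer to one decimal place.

1,558.5 mWh

Undoing the 51.2% increase: 2,509.6 ÷ 1.512 ≈ 1659.78836.
Undoing the 6.5% increase: 1659.78836 ÷ 1.065 ≈ 1,558.5 mWh.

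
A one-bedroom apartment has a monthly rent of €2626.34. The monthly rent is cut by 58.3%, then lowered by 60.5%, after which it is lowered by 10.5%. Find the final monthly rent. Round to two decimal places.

€387.17

Each change multiplies by a factor: 0.417 × 0.395 × 0.895 = 0.147419925.
€2626.34 × 0.147419925 = €387.1748458245 ≈ €387.17.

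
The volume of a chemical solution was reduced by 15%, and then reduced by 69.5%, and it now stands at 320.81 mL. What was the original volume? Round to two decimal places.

The overall multiplier applied was 0.85 × 0.305 = 0.25925.
So the original volume was 320.81 ÷ 0.25925 ≈ 1,237.45 mL.

1,237.45 mL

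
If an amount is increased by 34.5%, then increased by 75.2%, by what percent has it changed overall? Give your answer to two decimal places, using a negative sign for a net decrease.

The combined multiplier is 1.345 × 1.752 = 2.35644.
That corresponds to an increase of 135.64%.

135.64%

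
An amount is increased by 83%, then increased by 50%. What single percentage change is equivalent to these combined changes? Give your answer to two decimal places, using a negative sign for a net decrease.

174.50%

An 83% increase multiplies by 1.83.
Then a 50% increase: 1.83 × 1.5 = 2.745.
Overall factor 2.745, i.e. 174.50%.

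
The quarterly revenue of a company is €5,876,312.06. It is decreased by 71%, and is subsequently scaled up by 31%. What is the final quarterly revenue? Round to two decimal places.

Each change multiplies by a factor: 0.29 × 1.31 = 0.3799.
€5,876,312.06 × 0.3799 = €2232410.951594 ≈ €2,232,410.95.

€2,232,410.95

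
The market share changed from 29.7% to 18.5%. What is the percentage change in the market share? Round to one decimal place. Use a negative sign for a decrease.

-37.7%

The change is 18.5 − 29.7 = -11.2 percentage points.
Relative to the original 29.7%, that is -11.2 ÷ 29.7 ≈ -37.7%.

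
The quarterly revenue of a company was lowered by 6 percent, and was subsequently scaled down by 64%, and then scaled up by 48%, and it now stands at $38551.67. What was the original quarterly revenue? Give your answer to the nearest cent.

$76975.25

The overall multiplier applied was 0.94 × 0.36 × 1.48 = 0.500832.
So the original quarterly revenue was $38551.67 ÷ 0.500832 ≈ $76975.25.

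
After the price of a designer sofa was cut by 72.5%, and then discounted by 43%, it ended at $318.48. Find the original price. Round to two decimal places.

The overall multiplier applied was 0.275 × 0.57 = 0.15675.
So the original price was $318.48 ÷ 0.15675 ≈ $2031.77.

$2031.77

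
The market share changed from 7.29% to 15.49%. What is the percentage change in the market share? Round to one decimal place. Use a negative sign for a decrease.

The change is 15.49 − 7.29 = 8.20 percentage points.
Relative to the original 7.29%, that is 8.20 ÷ 7.29 ≈ 112.5%.

112.5%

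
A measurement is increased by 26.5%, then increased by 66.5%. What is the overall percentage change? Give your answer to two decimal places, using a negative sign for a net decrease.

A 26.5% increase multiplies by 1.265.
Then a 66.5% increase: 1.265 × 1.665 = 2.106225.
Overall factor 2.106225, i.e. 110.62%.

110.62%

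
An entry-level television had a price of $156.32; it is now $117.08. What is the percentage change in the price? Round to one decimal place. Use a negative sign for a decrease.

-25.1%

Change: $117.08 − $156.32 = -$39.24.
Relative to the original: -$39.24 ÷ $156.32 ≈ -25.1%.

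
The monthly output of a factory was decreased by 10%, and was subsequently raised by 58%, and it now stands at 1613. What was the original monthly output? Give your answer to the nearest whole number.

The overall multiplier applied was 0.9 × 1.58 = 1.422.
So the original monthly output was 1613 ÷ 1.422 ≈ 1134.

1134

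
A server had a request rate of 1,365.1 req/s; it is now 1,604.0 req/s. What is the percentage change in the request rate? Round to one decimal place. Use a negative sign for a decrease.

17.5%

Change: 1,604.0 − 1,365.1 = 238.9.
Relative to the original: 238.9 ÷ 1,365.1 ≈ 17.5%.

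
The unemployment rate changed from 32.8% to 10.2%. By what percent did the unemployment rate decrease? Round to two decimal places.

The change is 10.2 − 32.8 = -22.6 percentage points.
Relative to the original 32.8%, that is -22.6 ÷ 32.8 ≈ -68.90%.
So the unemployment rate fell by 68.90%.

68.90%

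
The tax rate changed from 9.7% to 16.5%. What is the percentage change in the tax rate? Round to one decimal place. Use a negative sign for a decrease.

The change is 16.5 − 9.7 = 6.8 percentage points.
Relative to the original 9.7%, that is 6.8 ÷ 9.7 ≈ 70.1%.

70.1%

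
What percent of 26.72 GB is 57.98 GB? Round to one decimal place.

217.0%

57.98 GB ÷ 26.72 GB ≈ 217.0%.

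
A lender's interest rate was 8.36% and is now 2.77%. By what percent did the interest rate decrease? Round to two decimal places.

The change is 2.77 − 8.36 = -5.59 percentage points.
Relative to the original 8.36%, that is -5.59 ÷ 8.36 ≈ -66.87%.
So the interest rate fell by 66.87%.

66.87%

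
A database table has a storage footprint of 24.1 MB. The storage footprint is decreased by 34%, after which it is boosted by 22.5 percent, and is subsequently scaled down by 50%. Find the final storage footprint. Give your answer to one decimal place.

9.7 MB

34% decrease: 24.1 × 0.66 = 15.906.
22.5% increase: 15.906 × 1.225 = 19.48485.
After the 50% decrease: 19.48485 × 0.5 = 9.742425 ≈ 9.7.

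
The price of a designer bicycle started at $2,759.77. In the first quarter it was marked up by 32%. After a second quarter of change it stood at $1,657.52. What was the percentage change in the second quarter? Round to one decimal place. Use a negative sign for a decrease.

After the first quarter: $2,759.77 × 1.32 = $3642.8964.
Second-quarter multiplier: $1,657.52 ÷ $3642.8964 ≈ 0.455.
That is a change of -54.5%.

-54.5%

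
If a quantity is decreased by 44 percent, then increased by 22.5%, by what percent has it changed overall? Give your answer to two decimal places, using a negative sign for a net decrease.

The combined multiplier is 0.56 × 1.225 = 0.686.
That corresponds to a decrease of 31.40%.

-31.40%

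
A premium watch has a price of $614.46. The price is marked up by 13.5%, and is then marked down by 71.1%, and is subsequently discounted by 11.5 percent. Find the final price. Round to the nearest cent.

13.5% increase: $614.46 × 1.135 = $697.4121.
Apply the 71.1% decrease: $697.4121 × 0.289 = $201.5520969.
11.5% decrease: $201.5520969 × 0.885 = $178.3736057565 ≈ $178.37.

$178.37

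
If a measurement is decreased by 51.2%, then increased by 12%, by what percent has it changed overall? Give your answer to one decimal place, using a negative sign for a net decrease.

The combined multiplier is 0.488 × 1.12 = 0.54656.
That corresponds to a decrease of 45.3%.

-45.3%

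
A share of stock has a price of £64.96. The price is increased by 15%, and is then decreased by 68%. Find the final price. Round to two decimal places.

£23.91

Each change multiplies by a factor: 1.15 × 0.32 = 0.368.
£64.96 × 0.368 = £23.90528 ≈ £23.91.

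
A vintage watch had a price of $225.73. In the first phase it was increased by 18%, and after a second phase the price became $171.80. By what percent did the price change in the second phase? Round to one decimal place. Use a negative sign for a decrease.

After the first phase: $225.73 × 1.18 = $266.3614.
Second-phase multiplier: $171.80 ÷ $266.3614 ≈ 0.64499.
That is a change of -35.5%.

-35.5%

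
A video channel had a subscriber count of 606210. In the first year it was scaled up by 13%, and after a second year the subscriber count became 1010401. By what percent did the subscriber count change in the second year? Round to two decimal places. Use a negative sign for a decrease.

After the first year: 606210 × 1.13 = 685017.3.
Second-year multiplier: 1010401 ÷ 685017.3 ≈ 1.475001.
That is a change of 47.50%.

47.50%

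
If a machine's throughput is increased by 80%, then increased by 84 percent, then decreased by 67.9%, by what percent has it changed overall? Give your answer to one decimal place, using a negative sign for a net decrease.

An 80% increase multiplies by 1.8.
Then an 84% increase: 1.8 × 1.84 = 3.312.
Then a 67.9% decrease: 3.312 × 0.321 = 1.063152.
Overall factor 1.063152, i.e. 6.3%.

6.3%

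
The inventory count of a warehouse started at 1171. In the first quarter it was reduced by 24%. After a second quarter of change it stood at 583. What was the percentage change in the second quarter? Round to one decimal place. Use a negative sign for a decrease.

After the first quarter: 1171 × 0.76 = 889.96.
Second-quarter multiplier: 583 ÷ 889.96 ≈ 0.65509.
That is a change of -34.5%.

-34.5%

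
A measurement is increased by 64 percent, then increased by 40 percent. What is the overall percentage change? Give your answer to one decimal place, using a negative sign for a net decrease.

129.6%

A 64% increase multiplies by 1.64.
Then a 40% increase: 1.64 × 1.4 = 2.296.
Overall factor 2.296, i.e. 129.6%.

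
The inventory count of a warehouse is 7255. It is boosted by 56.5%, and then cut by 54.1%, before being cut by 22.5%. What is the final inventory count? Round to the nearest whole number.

After the 56.5% increase: 7255 × 1.565 = 11354.075.
Apply the 54.1% decrease: 11354.075 × 0.459 = 5211.520425.
After the 22.5% decrease: 5211.520425 × 0.775 = 4038.928329375 ≈ 4039.

4039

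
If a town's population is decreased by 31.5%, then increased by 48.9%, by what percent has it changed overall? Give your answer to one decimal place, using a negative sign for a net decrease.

2.0%

The combined multiplier is 0.685 × 1.489 = 1.019965.
That corresponds to an increase of 2.0%.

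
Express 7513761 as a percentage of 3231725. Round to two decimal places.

232.50%

7513761 ÷ 3231725 ≈ 232.50%.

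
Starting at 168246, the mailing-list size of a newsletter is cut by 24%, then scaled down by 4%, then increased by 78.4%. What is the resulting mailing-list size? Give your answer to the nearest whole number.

Each change multiplies by a factor: 0.76 × 0.96 × 1.784 = 1.3016064.
168246 × 1.3016064 = 218990.0703744 ≈ 218990.

218990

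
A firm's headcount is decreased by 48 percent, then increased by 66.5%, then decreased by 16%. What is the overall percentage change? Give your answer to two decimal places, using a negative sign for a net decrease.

-27.27%

A 48% decrease multiplies by 0.52.
Then a 66.5% increase: 0.52 × 1.665 = 0.8658.
Then a 16% decrease: 0.8658 × 0.84 = 0.727272.
Overall factor 0.727272, i.e. -27.27%.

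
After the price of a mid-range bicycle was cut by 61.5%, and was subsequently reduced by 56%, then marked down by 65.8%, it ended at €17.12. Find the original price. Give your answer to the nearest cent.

Undoing the 65.8% decrease: €17.12 ÷ 0.342 ≈ €50.05848.
Undoing the 56% decrease: €50.05848 ÷ 0.44 ≈ €113.769273.
Undoing the 61.5% decrease: €113.769273 ÷ 0.385 ≈ €295.50.

€295.50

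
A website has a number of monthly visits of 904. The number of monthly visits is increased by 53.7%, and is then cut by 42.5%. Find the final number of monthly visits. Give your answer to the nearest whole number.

After the 53.7% increase: 904 × 1.537 = 1389.448.
After the 42.5% decrease: 1389.448 × 0.575 = 798.9326 ≈ 799.

799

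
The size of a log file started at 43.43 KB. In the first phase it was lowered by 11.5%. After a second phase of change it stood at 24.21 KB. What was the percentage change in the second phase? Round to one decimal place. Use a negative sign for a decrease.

After the first phase: 43.43 × 0.885 = 38.43555.
Second-phase multiplier: 24.21 ÷ 38.43555 ≈ 0.62989.
That is a change of -37.0%.

-37.0%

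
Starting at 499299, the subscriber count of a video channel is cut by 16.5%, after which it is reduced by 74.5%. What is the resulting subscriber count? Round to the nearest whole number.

Each change multiplies by a factor: 0.835 × 0.255 = 0.212925.
499299 × 0.212925 = 106313.239575 ≈ 106313.

106313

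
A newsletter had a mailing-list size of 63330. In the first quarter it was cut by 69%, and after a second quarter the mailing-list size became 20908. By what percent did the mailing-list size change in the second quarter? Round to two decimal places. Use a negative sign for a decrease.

6.50%

After the first quarter: 63330 × 0.31 = 19632.3.
Second-quarter multiplier: 20908 ÷ 19632.3 ≈ 1.06498.
That is a change of 6.50%.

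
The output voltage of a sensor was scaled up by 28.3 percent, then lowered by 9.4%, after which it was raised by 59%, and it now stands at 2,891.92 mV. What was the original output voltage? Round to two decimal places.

1,564.71 mV

Undoing the 59% increase: 2,891.92 ÷ 1.59 ≈ 1818.81761.
Undoing the 9.4% decrease: 1818.81761 ÷ 0.906 ≈ 2007.524956.
Undoing the 28.3% increase: 2007.524956 ÷ 1.283 ≈ 1,564.71 mV.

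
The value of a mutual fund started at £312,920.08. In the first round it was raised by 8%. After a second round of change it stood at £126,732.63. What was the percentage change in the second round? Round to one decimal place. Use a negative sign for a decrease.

After the first round: £312,920.08 × 1.08 = £337953.6864.
Second-round multiplier: £126,732.63 ÷ £337953.6864 ≈ 0.375.
That is a change of -62.5%.

-62.5%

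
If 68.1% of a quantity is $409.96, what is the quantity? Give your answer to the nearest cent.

$602.00

$409.96 ÷ 0.681 ≈ $602.00.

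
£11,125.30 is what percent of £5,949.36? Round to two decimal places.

£11,125.30 ÷ £5,949.36 ≈ 187.00%.

187.00%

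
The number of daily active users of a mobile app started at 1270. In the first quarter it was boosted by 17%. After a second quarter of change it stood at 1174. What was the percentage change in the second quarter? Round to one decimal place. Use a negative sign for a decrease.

After the first quarter: 1270 × 1.17 = 1485.9.
Second-quarter multiplier: 1174 ÷ 1485.9 ≈ 0.79009.
That is a change of -21.0%.

-21.0%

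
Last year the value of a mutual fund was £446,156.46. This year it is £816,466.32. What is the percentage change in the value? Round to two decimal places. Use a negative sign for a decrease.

Change: £816,466.32 − £446,156.46 = £370,309.86.
Relative to the original: £370,309.86 ÷ £446,156.46 ≈ 83.00%.

83.00%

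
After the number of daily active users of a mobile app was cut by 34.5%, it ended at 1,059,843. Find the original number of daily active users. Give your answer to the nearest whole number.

1,618,081

The overall multiplier applied was 0.655.
So the original number of daily active users was 1,059,843 ÷ 0.655 ≈ 1,618,081.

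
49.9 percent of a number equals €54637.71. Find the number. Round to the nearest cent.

€54637.71 ÷ 0.499 ≈ €109494.41.

€109494.41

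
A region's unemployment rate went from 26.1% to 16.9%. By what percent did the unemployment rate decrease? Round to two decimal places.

The change is 16.9 − 26.1 = -9.2 percentage points.
Relative to the original 26.1%, that is -9.2 ÷ 26.1 ≈ -35.25%.
So the unemployment rate fell by 35.25%.

35.25%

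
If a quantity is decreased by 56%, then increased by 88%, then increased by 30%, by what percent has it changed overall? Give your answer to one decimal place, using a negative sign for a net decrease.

A 56% decrease multiplies by 0.44.
Then an 88% increase: 0.44 × 1.88 = 0.8272.
Then a 30% increase: 0.8272 × 1.3 = 1.07536.
Overall factor 1.07536, i.e. 7.5%.

7.5%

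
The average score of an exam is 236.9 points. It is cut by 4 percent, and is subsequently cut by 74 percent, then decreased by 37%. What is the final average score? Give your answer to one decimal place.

37.3 points

Each change multiplies by a factor: 0.96 × 0.26 × 0.63 = 0.157248.
236.9 × 0.157248 = 37.2520512 ≈ 37.3.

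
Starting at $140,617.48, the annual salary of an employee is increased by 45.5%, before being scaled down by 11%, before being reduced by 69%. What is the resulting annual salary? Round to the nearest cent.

$56,448.71

45.5% increase: $140,617.48 × 1.455 = $204598.4334.
After the 11% decrease: $204598.4334 × 0.89 = $182092.605726.
After the 69% decrease: $182092.605726 × 0.31 = $56448.70777506 ≈ $56,448.71.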